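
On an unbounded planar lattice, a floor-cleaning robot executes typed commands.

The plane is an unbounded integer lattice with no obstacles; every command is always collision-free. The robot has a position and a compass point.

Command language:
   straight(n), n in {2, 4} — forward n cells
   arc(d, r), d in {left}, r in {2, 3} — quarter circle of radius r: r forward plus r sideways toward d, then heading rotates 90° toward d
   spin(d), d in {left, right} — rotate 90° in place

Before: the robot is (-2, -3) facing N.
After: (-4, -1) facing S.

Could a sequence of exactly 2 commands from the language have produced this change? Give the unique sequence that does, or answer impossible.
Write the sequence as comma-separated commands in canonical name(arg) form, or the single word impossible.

key: position moved to (-4,-1) AND the heading swung to S — translation plus rotation needed
begin: (-2, -3) facing N
[1] after arc(left, 2): (-4, -1) facing W
[2] after spin(left): (-4, -1) facing S
no other 2-command option fits: unique.

arc(left, 2), spin(left)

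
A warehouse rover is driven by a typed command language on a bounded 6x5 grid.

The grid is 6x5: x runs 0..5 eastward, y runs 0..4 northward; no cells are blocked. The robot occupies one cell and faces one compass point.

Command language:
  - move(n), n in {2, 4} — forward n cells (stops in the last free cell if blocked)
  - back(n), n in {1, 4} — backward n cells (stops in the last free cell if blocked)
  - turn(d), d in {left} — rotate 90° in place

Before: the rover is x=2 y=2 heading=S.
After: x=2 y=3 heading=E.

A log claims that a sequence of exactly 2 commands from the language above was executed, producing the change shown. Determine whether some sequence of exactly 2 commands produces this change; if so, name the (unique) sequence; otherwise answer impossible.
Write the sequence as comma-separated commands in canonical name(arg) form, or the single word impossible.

key: order matters: swapping back(1) and turn(left) lands elsewhere
from: x=2 y=2 heading=S
step 1 (back(1)): x=2 y=3 heading=S
step 2 (turn(left)): x=2 y=3 heading=E
uniquely the one of 25 2-step routes that fits.

back(1), turn(left)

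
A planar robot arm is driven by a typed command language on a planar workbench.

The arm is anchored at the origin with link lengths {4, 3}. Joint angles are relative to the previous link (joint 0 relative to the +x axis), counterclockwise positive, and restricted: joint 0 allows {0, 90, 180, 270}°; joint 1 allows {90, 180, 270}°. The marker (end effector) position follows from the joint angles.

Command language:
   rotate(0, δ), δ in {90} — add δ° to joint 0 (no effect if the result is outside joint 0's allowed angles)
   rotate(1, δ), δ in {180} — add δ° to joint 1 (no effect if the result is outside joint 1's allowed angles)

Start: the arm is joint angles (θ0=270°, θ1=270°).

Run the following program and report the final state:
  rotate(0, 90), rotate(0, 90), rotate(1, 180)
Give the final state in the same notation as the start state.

joint angles (θ0=90°, θ1=90°)

initial: joint angles (θ0=270°, θ1=270°)
[1] after rotate(0, 90): joint angles (θ0=0°, θ1=270°)
[2] after rotate(0, 90): joint angles (θ0=90°, θ1=270°)
[3] after rotate(1, 180): joint angles (θ0=90°, θ1=90°)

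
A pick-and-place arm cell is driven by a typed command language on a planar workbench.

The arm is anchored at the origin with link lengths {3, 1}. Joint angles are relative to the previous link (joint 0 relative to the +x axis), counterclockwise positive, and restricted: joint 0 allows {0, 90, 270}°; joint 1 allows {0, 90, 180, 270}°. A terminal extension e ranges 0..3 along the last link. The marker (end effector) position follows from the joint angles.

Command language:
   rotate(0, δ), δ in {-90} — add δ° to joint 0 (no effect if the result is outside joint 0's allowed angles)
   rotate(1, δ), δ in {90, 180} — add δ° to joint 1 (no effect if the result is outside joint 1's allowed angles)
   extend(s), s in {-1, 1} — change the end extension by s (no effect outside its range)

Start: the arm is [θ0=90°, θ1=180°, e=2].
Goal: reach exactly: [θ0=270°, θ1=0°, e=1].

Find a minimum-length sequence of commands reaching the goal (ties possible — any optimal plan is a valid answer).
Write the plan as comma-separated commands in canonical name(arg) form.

t0: [θ0=90°, θ1=180°, e=2]
1. rotate(0, -90) → [θ0=0°, θ1=180°, e=2]
2. rotate(0, -90) → [θ0=270°, θ1=180°, e=2]
3. extend(-1) → [θ0=270°, θ1=180°, e=1]
4. rotate(1, 180) → [θ0=270°, θ1=0°, e=1]
minimal: 4 command(s), checked below 4.

rotate(0, -90), rotate(0, -90), extend(-1), rotate(1, 180)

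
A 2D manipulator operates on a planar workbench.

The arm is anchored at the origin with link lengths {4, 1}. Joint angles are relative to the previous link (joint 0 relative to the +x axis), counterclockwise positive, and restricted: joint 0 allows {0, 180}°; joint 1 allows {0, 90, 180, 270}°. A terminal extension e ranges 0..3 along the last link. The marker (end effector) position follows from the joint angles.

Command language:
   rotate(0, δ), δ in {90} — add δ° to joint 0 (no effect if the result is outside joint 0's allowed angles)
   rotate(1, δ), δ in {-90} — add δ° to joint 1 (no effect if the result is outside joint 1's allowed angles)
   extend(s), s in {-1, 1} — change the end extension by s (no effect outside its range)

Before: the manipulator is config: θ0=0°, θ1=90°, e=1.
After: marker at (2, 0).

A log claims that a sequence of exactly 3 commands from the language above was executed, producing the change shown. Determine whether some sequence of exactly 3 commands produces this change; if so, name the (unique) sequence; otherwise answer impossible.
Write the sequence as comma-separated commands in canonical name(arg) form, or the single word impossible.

begin: config: θ0=0°, θ1=90°, e=1
t=1 rotate(1, -90) ⇒ config: θ0=0°, θ1=0°, e=1
t=2 rotate(1, -90) ⇒ config: θ0=0°, θ1=270°, e=1
t=3 rotate(1, -90) ⇒ config: θ0=0°, θ1=180°, e=1
uniquely the one of 64 3-step routes that fits.

rotate(1, -90), rotate(1, -90), rotate(1, -90)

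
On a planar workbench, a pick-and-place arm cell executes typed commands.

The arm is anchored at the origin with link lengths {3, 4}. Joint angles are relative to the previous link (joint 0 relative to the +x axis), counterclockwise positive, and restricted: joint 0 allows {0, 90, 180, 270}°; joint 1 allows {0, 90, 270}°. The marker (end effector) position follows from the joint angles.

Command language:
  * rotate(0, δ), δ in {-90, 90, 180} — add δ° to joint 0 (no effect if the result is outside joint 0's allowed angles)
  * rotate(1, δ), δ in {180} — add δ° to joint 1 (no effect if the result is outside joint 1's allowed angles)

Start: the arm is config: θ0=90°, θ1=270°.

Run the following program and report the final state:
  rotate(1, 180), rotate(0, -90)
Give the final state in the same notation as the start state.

t0: config: θ0=90°, θ1=270°
step 1 (rotate(1, 180)): config: θ0=90°, θ1=90°
step 2 (rotate(0, -90)): config: θ0=0°, θ1=90°

config: θ0=0°, θ1=90°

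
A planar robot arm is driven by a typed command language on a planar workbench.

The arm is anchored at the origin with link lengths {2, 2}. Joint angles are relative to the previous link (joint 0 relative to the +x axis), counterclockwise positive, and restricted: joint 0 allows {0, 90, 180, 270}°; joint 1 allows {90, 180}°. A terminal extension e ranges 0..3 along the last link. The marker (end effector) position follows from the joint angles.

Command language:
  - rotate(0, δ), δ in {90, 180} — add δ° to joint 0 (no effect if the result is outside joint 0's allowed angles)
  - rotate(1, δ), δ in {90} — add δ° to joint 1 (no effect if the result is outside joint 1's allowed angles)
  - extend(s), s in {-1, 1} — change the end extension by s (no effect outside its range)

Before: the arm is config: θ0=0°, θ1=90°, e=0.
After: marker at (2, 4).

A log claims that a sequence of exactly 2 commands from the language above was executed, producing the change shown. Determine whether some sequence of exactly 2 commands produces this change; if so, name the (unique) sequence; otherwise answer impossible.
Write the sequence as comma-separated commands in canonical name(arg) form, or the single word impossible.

extend(1), extend(1)

from: config: θ0=0°, θ1=90°, e=0
t=1 extend(1) ⇒ config: θ0=0°, θ1=90°, e=1
t=2 extend(1) ⇒ config: θ0=0°, θ1=90°, e=2
uniquely the one of 25 2-step routes that fits.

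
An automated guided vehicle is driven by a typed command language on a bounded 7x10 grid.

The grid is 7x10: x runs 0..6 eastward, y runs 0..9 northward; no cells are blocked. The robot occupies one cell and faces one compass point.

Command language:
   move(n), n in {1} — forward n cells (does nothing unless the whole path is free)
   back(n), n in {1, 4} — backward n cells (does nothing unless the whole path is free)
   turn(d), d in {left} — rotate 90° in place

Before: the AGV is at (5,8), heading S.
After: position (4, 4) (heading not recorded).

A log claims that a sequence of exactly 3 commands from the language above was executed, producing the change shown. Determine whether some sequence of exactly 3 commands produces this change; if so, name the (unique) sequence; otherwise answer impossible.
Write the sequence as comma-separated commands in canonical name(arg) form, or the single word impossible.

impossible

checked all 3-command options: none fits.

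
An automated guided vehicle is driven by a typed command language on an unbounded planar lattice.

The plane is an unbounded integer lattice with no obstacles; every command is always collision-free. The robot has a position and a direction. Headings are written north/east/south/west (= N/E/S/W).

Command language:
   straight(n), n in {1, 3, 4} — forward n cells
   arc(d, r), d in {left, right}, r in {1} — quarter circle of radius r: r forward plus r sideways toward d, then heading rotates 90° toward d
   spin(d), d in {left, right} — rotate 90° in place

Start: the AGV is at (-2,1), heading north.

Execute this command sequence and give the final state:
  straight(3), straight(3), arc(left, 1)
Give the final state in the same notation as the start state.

t0: at (-2,1), heading north
step 1 (straight(3)): at (-2,4), heading north
step 2 (straight(3)): at (-2,7), heading north
step 3 (arc(left, 1)): at (-3,8), heading west

at (-3,8), heading west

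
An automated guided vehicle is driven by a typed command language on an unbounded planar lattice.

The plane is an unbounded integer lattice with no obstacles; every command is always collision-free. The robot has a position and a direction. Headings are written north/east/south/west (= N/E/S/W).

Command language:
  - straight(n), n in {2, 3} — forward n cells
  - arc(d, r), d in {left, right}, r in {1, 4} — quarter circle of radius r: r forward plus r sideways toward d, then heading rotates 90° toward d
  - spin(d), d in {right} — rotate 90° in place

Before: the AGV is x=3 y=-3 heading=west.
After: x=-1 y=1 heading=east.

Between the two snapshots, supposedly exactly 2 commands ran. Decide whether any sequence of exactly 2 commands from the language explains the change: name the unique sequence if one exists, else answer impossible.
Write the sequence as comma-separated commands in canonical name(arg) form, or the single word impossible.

arc(right, 4), spin(right)

key: running spin(right) before arc(right, 4) would end elsewhere — order is forced
initial: x=3 y=-3 heading=west
t=1 arc(right, 4) ⇒ x=-1 y=1 heading=north
t=2 spin(right) ⇒ x=-1 y=1 heading=east
no rival 2-sequence matches.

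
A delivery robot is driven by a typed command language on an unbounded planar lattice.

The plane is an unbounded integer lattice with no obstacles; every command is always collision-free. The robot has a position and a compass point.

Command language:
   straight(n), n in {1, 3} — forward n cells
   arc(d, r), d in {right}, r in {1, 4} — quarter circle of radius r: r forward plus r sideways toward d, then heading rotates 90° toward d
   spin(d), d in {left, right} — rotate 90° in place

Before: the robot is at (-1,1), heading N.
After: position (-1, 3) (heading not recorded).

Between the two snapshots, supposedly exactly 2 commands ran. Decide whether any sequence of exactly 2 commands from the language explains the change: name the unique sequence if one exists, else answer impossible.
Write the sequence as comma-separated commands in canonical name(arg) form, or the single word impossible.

initial: at (-1,1), heading N
t=1 straight(1) ⇒ at (-1,2), heading N
t=2 straight(1) ⇒ at (-1,3), heading N
uniquely the one of 36 2-step routes that fits.

straight(1), straight(1)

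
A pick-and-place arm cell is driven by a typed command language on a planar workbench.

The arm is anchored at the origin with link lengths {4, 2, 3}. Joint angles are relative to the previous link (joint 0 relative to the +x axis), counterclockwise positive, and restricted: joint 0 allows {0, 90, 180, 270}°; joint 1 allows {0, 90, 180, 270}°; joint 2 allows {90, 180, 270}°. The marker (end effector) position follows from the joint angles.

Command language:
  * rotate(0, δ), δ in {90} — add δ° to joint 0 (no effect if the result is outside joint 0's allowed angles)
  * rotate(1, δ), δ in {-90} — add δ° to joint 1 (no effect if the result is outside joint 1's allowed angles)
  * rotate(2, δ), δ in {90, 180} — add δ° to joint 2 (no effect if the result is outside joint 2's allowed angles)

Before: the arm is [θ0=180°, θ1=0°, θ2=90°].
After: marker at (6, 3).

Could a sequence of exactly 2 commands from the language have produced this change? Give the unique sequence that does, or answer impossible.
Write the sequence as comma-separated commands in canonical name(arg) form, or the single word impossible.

initial: [θ0=180°, θ1=0°, θ2=90°]
[1] after rotate(0, 90): [θ0=270°, θ1=0°, θ2=90°]
[2] after rotate(0, 90): [θ0=0°, θ1=0°, θ2=90°]
all 16 alternatives checked — unique.

rotate(0, 90), rotate(0, 90)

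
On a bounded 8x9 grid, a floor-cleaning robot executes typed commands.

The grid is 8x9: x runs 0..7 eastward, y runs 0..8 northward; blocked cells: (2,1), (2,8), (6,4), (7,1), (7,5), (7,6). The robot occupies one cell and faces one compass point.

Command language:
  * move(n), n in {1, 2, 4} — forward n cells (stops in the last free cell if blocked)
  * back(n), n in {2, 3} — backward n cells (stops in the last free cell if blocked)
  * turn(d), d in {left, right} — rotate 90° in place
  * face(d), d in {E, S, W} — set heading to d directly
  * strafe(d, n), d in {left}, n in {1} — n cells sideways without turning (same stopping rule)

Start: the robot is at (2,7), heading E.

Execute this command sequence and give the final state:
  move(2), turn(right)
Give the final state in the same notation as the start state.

at (4,7), heading S

start: at (2,7), heading E
[1] after move(2): at (4,7), heading E
[2] after turn(right): at (4,7), heading S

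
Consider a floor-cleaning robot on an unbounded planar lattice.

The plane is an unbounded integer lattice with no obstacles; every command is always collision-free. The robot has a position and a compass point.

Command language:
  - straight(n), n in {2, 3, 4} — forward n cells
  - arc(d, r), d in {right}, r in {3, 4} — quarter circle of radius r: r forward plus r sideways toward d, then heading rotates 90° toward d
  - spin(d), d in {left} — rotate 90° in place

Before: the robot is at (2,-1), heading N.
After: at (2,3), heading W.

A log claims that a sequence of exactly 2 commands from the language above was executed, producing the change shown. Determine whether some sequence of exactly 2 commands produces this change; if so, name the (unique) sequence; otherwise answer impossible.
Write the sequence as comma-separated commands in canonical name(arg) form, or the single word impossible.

key: running spin(left) before straight(4) would end elsewhere — order is forced
t0: at (2,-1), heading N
step 1 (straight(4)): at (2,3), heading N
step 2 (spin(left)): at (2,3), heading W
all 36 alternatives checked — unique.

straight(4), spin(left)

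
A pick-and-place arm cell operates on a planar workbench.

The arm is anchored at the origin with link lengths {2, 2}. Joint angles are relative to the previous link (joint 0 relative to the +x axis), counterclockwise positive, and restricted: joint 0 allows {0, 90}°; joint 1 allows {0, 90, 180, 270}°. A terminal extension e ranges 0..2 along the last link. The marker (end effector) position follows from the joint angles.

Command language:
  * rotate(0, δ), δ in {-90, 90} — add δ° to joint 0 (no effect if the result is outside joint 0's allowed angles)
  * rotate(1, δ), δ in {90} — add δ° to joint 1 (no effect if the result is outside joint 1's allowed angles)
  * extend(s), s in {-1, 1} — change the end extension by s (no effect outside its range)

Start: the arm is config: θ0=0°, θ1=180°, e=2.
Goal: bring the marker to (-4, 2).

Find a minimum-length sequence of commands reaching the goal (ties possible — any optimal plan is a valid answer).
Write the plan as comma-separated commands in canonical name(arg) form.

begin: config: θ0=0°, θ1=180°, e=2
1. rotate(1, 90) → config: θ0=0°, θ1=270°, e=2
2. rotate(1, 90) → config: θ0=0°, θ1=0°, e=2
3. rotate(1, 90) → config: θ0=0°, θ1=90°, e=2
4. rotate(0, 90) → config: θ0=90°, θ1=90°, e=2
shorter routes all fall short; 4 is best.

rotate(1, 90), rotate(1, 90), rotate(1, 90), rotate(0, 90)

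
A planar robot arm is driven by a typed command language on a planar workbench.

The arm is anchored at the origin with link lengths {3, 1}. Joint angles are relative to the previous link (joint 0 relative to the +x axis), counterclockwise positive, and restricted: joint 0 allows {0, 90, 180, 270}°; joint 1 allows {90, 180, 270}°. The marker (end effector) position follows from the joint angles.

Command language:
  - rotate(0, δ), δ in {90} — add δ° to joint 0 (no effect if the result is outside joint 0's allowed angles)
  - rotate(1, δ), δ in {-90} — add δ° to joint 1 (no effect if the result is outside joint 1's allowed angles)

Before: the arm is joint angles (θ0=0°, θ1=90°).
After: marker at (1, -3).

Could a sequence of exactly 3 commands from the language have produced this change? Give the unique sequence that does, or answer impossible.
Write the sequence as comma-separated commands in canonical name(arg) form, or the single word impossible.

rotate(0, 90), rotate(0, 90), rotate(0, 90)

begin: joint angles (θ0=0°, θ1=90°)
t=1 rotate(0, 90) ⇒ joint angles (θ0=90°, θ1=90°)
t=2 rotate(0, 90) ⇒ joint angles (θ0=180°, θ1=90°)
t=3 rotate(0, 90) ⇒ joint angles (θ0=270°, θ1=90°)
no rival 3-sequence matches.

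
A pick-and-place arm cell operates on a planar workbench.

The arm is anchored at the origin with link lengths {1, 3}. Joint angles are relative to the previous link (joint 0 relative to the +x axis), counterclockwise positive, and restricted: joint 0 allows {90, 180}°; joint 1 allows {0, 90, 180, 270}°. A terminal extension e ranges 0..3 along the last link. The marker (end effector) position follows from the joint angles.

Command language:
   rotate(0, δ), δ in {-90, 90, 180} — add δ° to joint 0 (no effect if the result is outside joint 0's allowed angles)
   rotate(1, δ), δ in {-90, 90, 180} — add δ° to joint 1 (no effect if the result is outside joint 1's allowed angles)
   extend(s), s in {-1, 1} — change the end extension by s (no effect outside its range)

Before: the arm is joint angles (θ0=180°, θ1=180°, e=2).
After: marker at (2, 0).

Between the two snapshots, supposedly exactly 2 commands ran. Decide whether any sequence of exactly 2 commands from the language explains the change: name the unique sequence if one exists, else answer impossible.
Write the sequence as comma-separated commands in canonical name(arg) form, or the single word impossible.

t0: joint angles (θ0=180°, θ1=180°, e=2)
step 1 (extend(-1)): joint angles (θ0=180°, θ1=180°, e=1)
step 2 (extend(-1)): joint angles (θ0=180°, θ1=180°, e=0)
uniquely the one of 64 2-step routes that fits.

extend(-1), extend(-1)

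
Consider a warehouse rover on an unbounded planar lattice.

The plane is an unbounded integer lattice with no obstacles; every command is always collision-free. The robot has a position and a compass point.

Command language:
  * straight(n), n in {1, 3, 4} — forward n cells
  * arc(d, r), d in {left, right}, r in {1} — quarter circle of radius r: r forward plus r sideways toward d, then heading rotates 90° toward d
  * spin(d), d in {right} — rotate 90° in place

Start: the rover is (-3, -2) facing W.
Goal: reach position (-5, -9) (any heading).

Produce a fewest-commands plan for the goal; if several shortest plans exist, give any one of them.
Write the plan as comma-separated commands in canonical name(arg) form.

from: (-3, -2) facing W
t=1 arc(left, 1) ⇒ (-4, -3) facing S
t=2 straight(4) ⇒ (-4, -7) facing S
t=3 straight(1) ⇒ (-4, -8) facing S
t=4 arc(right, 1) ⇒ (-5, -9) facing W
shorter routes all fall short; 4 is best.

arc(left, 1), straight(4), straight(1), arc(right, 1)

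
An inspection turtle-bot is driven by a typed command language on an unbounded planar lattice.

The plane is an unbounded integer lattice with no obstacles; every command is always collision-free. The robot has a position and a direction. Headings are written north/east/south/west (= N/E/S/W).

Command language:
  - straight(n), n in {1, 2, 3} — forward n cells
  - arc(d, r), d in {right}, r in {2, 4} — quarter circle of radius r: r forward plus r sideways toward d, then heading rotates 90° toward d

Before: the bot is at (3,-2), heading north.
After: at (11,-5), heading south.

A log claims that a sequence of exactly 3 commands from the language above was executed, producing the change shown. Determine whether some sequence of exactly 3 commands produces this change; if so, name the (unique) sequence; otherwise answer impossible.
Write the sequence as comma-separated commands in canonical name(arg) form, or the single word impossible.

arc(right, 4), arc(right, 4), straight(3)

key: position moved to (11,-5) AND the heading swung to S — translation plus rotation needed
from: at (3,-2), heading north
t=1 arc(right, 4) ⇒ at (7,2), heading east
t=2 arc(right, 4) ⇒ at (11,-2), heading south
t=3 straight(3) ⇒ at (11,-5), heading south
no other 3-command option fits: unique.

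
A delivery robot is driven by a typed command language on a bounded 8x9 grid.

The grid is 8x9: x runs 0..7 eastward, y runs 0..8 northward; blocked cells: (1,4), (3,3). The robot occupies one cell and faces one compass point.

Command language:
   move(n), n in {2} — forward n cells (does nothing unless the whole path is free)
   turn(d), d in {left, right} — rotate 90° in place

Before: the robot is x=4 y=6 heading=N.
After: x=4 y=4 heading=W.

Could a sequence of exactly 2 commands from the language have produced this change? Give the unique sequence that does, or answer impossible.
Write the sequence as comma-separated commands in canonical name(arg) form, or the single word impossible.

no 2-step route produces this change.

impossible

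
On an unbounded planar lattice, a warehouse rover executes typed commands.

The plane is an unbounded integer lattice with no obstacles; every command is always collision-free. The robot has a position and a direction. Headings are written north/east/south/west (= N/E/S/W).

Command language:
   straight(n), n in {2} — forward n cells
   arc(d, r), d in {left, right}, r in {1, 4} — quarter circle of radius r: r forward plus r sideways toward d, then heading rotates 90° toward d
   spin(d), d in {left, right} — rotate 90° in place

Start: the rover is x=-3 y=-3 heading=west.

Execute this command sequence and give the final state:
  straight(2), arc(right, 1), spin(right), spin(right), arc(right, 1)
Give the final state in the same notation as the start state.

x=-7 y=-3 heading=west

initial: x=-3 y=-3 heading=west
t=1 straight(2) ⇒ x=-5 y=-3 heading=west
t=2 arc(right, 1) ⇒ x=-6 y=-2 heading=north
t=3 spin(right) ⇒ x=-6 y=-2 heading=east
t=4 spin(right) ⇒ x=-6 y=-2 heading=south
t=5 arc(right, 1) ⇒ x=-7 y=-3 heading=west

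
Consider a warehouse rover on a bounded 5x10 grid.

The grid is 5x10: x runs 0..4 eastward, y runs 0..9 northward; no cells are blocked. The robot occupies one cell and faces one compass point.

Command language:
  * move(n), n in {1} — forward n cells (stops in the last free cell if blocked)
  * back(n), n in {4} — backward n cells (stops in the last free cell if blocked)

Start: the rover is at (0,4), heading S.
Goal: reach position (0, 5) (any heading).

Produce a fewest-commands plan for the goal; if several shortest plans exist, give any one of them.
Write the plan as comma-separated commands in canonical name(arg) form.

move(1), move(1), move(1), back(4)

begin: at (0,4), heading S
1. move(1) → at (0,3), heading S
2. move(1) → at (0,2), heading S
3. move(1) → at (0,1), heading S
4. back(4) → at (0,5), heading S
no 3-step plan works, so 4 is optimal.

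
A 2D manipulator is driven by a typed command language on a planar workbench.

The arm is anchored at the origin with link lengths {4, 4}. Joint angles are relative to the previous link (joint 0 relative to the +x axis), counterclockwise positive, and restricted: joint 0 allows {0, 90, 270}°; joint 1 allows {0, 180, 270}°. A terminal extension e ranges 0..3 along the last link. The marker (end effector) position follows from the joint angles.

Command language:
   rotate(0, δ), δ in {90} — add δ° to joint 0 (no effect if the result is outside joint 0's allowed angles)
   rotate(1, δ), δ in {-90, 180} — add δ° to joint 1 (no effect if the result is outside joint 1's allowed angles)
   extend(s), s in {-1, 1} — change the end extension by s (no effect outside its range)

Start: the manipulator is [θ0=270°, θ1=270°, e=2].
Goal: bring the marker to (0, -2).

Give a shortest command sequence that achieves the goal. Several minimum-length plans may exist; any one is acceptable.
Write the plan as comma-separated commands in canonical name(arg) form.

initial: [θ0=270°, θ1=270°, e=2]
step 1 (rotate(0, 90)): [θ0=0°, θ1=270°, e=2]
step 2 (rotate(0, 90)): [θ0=90°, θ1=270°, e=2]
step 3 (rotate(1, -90)): [θ0=90°, θ1=180°, e=2]
no 2-step plan works, so 3 is optimal.

rotate(0, 90), rotate(0, 90), rotate(1, -90)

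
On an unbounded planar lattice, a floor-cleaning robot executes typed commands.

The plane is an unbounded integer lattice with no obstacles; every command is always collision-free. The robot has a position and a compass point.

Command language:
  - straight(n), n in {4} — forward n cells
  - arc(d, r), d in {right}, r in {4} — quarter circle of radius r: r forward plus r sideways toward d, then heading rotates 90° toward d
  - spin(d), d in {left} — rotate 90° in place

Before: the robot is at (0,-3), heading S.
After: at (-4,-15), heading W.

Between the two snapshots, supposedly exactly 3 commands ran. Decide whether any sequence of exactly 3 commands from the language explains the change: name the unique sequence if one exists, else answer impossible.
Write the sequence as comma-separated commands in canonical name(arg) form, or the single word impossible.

key: cell and facing (now W) both changed — the 3 commands mix motion and turning
initial: at (0,-3), heading S
step 1 (straight(4)): at (0,-7), heading S
step 2 (straight(4)): at (0,-11), heading S
step 3 (arc(right, 4)): at (-4,-15), heading W
no other 3-command option fits: unique.

straight(4), straight(4), arc(right, 4)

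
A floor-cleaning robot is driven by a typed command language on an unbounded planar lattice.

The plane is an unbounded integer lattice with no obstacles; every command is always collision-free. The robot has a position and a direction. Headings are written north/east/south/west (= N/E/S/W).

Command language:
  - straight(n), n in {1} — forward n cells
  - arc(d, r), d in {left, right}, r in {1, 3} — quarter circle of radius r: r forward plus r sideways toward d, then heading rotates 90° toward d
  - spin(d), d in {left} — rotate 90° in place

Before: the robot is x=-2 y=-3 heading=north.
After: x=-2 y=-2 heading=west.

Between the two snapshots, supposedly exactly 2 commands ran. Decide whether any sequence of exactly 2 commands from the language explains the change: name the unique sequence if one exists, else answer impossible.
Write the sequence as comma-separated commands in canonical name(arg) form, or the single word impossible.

key: order matters: swapping straight(1) and spin(left) lands elsewhere
t0: x=-2 y=-3 heading=north
1. straight(1) → x=-2 y=-2 heading=north
2. spin(left) → x=-2 y=-2 heading=west
no other 2-command option fits: unique.

straight(1), spin(left)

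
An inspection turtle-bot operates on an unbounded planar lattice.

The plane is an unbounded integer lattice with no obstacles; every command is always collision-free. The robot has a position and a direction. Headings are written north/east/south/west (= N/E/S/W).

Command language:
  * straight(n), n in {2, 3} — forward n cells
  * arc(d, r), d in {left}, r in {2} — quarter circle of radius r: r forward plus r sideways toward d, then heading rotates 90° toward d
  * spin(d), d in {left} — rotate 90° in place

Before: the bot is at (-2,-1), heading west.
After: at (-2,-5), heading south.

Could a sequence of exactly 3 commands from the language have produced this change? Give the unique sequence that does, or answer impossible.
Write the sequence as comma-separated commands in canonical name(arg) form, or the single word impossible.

key: cell and facing (now S) both changed — the 3 commands mix motion and turning
begin: at (-2,-1), heading west
[1] after spin(left): at (-2,-1), heading south
[2] after straight(2): at (-2,-3), heading south
[3] after straight(2): at (-2,-5), heading south
no rival 3-sequence matches.

spin(left), straight(2), straight(2)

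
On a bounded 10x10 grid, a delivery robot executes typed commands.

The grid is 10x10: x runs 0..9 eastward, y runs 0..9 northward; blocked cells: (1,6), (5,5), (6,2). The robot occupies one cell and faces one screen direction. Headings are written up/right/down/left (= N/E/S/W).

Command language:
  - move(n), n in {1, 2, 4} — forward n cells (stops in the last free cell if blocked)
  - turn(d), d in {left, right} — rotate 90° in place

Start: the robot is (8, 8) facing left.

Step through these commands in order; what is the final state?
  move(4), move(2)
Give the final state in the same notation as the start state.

initial: (8, 8) facing left
step 1 (move(4)): (4, 8) facing left
step 2 (move(2)): (2, 8) facing left

(2, 8) facing left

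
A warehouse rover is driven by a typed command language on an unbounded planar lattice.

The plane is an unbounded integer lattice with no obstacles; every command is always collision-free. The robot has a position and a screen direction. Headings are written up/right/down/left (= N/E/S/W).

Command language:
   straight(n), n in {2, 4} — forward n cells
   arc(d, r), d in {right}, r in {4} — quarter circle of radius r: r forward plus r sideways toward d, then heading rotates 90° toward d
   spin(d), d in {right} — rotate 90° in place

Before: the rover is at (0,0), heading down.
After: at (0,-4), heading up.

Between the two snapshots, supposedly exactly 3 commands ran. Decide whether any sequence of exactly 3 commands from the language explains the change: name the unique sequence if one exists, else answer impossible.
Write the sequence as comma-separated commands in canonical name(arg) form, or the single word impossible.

key: order matters: swapping straight(4) and spin(right) lands elsewhere
t0: at (0,0), heading down
t=1 straight(4) ⇒ at (0,-4), heading down
t=2 spin(right) ⇒ at (0,-4), heading left
t=3 spin(right) ⇒ at (0,-4), heading up
no rival 3-sequence matches.

straight(4), spin(right), spin(right)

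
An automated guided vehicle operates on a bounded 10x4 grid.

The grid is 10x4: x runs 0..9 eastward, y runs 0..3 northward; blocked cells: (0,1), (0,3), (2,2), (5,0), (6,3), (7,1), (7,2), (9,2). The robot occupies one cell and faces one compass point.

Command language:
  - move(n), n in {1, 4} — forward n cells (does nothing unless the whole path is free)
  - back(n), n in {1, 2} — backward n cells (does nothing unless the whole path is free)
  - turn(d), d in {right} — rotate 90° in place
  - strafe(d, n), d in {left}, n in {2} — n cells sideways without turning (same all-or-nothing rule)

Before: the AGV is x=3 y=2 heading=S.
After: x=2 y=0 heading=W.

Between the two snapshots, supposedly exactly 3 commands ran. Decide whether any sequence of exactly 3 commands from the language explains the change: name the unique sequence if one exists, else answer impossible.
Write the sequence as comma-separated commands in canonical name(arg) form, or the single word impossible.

turn(right), strafe(left, 2), move(1)

key: cell and facing (now W) both changed — the 3 commands mix motion and turning
begin: x=3 y=2 heading=S
t=1 turn(right) ⇒ x=3 y=2 heading=W
t=2 strafe(left, 2) ⇒ x=3 y=0 heading=W
t=3 move(1) ⇒ x=2 y=0 heading=W
no other 3-command option fits: unique.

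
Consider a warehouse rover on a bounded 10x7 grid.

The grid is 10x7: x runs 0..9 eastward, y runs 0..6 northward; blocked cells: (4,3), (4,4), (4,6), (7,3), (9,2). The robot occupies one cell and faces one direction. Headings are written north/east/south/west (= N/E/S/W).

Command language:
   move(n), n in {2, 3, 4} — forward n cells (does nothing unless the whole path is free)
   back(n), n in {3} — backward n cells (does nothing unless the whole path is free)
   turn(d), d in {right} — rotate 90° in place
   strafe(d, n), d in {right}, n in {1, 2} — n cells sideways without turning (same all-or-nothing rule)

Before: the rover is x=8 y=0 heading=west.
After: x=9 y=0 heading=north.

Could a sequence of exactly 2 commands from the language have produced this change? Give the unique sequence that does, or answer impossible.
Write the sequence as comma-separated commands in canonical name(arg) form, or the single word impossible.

turn(right), strafe(right, 1)

key: cell and facing (now N) both changed — the 2 commands mix motion and turning
from: x=8 y=0 heading=west
1. turn(right) → x=8 y=0 heading=north
2. strafe(right, 1) → x=9 y=0 heading=north
all 49 alternatives checked — unique.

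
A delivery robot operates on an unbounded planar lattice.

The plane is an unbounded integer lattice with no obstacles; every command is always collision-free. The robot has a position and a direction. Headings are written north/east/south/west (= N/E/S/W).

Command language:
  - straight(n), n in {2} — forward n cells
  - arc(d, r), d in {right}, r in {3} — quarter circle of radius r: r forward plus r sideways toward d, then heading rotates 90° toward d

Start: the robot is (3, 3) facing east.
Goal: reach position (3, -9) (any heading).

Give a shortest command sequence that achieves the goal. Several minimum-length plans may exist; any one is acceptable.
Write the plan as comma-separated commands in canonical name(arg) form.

initial: (3, 3) facing east
step 1 (arc(right, 3)): (6, 0) facing south
step 2 (straight(2)): (6, -2) facing south
step 3 (straight(2)): (6, -4) facing south
step 4 (straight(2)): (6, -6) facing south
step 5 (arc(right, 3)): (3, -9) facing west
shorter routes all fall short; 5 is best.

arc(right, 3), straight(2), straight(2), straight(2), arc(right, 3)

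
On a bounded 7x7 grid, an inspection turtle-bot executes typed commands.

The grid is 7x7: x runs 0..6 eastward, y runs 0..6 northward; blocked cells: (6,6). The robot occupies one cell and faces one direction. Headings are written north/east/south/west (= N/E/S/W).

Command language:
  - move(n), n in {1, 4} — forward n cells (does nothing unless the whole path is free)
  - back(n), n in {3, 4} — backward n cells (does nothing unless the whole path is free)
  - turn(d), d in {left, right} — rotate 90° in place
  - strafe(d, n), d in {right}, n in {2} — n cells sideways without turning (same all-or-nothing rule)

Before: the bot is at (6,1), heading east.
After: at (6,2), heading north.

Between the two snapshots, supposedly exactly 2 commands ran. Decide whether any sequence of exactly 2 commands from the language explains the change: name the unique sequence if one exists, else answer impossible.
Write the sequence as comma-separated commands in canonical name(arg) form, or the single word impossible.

key: cell and facing (now N) both changed — the 2 commands mix motion and turning
from: at (6,1), heading east
[1] after turn(left): at (6,1), heading north
[2] after move(1): at (6,2), heading north
no other 2-command option fits: unique.

turn(left), move(1)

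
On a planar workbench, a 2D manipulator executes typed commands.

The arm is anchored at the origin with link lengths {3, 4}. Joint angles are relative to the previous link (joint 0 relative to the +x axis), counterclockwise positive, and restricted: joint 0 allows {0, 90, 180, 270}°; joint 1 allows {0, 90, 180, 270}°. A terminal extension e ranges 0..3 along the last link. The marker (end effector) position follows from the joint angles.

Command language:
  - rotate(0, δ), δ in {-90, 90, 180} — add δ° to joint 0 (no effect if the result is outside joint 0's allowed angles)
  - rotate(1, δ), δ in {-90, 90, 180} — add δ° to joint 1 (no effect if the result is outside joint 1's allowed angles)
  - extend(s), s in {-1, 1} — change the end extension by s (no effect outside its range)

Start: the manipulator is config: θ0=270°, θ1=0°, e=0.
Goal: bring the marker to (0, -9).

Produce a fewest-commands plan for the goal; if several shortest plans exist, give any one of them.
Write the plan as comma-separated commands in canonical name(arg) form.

begin: config: θ0=270°, θ1=0°, e=0
1. extend(1) → config: θ0=270°, θ1=0°, e=1
2. extend(1) → config: θ0=270°, θ1=0°, e=2
nothing shorter than 2 reaches the goal.

extend(1), extend(1)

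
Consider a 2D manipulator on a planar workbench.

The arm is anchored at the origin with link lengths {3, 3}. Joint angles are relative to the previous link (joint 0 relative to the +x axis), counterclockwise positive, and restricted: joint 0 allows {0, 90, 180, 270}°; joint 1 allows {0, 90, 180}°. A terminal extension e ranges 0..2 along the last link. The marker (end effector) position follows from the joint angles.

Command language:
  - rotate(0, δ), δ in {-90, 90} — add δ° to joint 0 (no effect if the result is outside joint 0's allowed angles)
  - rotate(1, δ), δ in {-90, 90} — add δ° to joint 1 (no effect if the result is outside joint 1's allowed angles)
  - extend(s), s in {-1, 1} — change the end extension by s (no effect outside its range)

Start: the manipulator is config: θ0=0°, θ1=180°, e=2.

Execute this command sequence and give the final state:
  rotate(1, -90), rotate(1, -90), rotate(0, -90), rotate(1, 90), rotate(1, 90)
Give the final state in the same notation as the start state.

t0: config: θ0=0°, θ1=180°, e=2
1. rotate(1, -90) → config: θ0=0°, θ1=90°, e=2
2. rotate(1, -90) → config: θ0=0°, θ1=0°, e=2
3. rotate(0, -90) → config: θ0=270°, θ1=0°, e=2
4. rotate(1, 90) → config: θ0=270°, θ1=90°, e=2
5. rotate(1, 90) → config: θ0=270°, θ1=180°, e=2

config: θ0=270°, θ1=180°, e=2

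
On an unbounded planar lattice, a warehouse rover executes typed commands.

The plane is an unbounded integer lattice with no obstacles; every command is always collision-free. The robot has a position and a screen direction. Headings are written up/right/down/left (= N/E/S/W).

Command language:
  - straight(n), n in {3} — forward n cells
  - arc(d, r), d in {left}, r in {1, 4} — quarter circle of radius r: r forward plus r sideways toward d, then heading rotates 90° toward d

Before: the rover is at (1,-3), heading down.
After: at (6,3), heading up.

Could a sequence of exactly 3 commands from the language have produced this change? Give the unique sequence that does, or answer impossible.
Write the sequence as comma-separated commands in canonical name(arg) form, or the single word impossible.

key: running straight(3) before arc(left, 1) would end elsewhere — order is forced
begin: at (1,-3), heading down
[1] after arc(left, 1): at (2,-4), heading right
[2] after arc(left, 4): at (6,0), heading up
[3] after straight(3): at (6,3), heading up
no rival 3-sequence matches.

arc(left, 1), arc(left, 4), straight(3)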